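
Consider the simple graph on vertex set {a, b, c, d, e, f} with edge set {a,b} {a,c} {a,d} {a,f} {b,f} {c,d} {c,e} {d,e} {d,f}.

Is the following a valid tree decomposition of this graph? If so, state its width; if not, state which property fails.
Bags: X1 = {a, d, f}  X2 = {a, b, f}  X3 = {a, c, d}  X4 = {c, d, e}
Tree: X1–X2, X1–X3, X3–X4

Vertex coverage: the bags together contain {a, b, c, d, e, f}, the full vertex set. Edge coverage: each edge of G has both endpoints in at least one bag. Running intersection: for every vertex, the bags containing it form a connected subtree. All three properties hold, so this is a valid tree decomposition of width max|bag| − 1 = 2, and hence tw(G) ≤ 2.

Yes; width 2.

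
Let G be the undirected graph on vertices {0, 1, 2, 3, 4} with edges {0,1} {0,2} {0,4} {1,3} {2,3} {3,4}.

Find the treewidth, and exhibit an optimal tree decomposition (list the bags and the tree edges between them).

Treewidth 2.
One optimal decomposition is:
Bags: B1 = {0, 3, 4}  B2 = {0, 1, 3}  B3 = {0, 2, 3}
Tree: B1–B2, B2–B3

Each bag holds 3 vertices, so the decomposition has width 2, which upper-bounds the treewidth. The edges 0–4–3–1–0 form a cycle, so G is not a tree and its treewidth is at least 2. Therefore the treewidth is 2.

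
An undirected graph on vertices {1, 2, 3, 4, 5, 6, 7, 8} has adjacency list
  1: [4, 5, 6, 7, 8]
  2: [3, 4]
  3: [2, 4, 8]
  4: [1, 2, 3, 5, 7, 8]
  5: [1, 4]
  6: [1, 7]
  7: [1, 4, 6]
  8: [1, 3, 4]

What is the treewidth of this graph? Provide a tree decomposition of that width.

Each bag holds 3 vertices, so the decomposition has width 2, which upper-bounds the treewidth. Conversely, {1, 4, 8} is a clique of size 3, and the vertices of any clique must share a bag in every tree decomposition; so some bag has ≥ 3 vertices and tw(G) ≥ 2. Combining the bounds, tw(G) = 2.

Treewidth 2.
One such decomposition:
Bags: B1 = {1, 4, 8}  B2 = {3, 4, 8}  B3 = {1, 4, 7}  B4 = {2, 3, 4}  B5 = {1, 6, 7}  B6 = {1, 4, 5}
Tree: B1–B2, B1–B3, B2–B4, B3–B5, B3–B6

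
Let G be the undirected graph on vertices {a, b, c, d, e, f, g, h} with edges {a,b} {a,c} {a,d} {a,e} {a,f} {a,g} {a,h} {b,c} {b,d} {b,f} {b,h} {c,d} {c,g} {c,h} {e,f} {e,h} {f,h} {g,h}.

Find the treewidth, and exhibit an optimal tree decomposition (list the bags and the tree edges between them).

The largest bag has 4 vertices, giving width 3; this decomposition certifies tw(G) ≤ 3. Conversely, {a, b, c, d} is a clique of size 4, and the vertices of any clique must share a bag in every tree decomposition; so some bag has ≥ 4 vertices and tw(G) ≥ 3. The upper and lower bounds meet at 3, so that is the treewidth.

Treewidth 3.
One optimal decomposition is:
Bags: B1 = {a, b, c, h}  B2 = {a, b, f, h}  B3 = {a, b, c, d}  B4 = {a, c, g, h}  B5 = {a, e, f, h}
Tree: B1–B2, B1–B3, B1–B4, B2–B5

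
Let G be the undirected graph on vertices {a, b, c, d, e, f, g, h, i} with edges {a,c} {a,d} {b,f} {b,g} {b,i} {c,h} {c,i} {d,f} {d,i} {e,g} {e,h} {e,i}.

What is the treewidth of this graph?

A width-3 tree decomposition is:
Bags: B1 = {a, c, d, f}  B2 = {c, d, f, i}  B3 = {b, c, f, i}  B4 = {b, c, h, i}  B5 = {b, e, h, i}  B6 = {b, e, g, h}
Tree: B1–B2, B2–B3, B3–B4, B4–B5, B5–B6
The largest bag has 4 vertices, giving width 3; this decomposition certifies tw(G) ≤ 3. For the lower bound: the 4 vertex sets {a,d,f}, {c}, {i}, {b,e,g,h} are disjoint, each induces a connected subgraph, and every pair is joined by at least one edge of G. Contracting each set to a single vertex therefore yields K_{4} as a minor, and since treewidth is minor-monotone, tw(G) ≥ tw(K_{4}) = 3. Hence tw(G) = 3 exactly.

3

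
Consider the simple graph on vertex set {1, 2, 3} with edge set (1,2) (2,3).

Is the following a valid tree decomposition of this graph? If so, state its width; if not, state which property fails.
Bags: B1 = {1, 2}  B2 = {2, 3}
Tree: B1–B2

Yes; width 1.

Checking the three conditions: (i) the bags cover all of {1, 2, 3}; (ii) for each edge, some bag contains both endpoints; (iii) the bags containing any fixed vertex form a subtree. All hold, so the decomposition is valid with width 2 − 1 = 1.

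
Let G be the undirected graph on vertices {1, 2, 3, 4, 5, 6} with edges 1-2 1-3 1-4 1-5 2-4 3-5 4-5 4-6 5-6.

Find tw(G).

A width-2 tree decomposition is:
Bags: B1 = {1, 2, 4}  B2 = {1, 4, 5}  B3 = {4, 5, 6}  B4 = {1, 3, 5}
Tree: B1–B2, B2–B3, B2–B4
The largest bag has 3 vertices, giving width 2; this decomposition certifies tw(G) ≤ 2. For the lower bound, the 3 vertices {1, 3, 5} are pairwise adjacent, and any tree decomposition puts a clique entirely inside one bag — forcing width ≥ 2. Combining the bounds, tw(G) = 2.

2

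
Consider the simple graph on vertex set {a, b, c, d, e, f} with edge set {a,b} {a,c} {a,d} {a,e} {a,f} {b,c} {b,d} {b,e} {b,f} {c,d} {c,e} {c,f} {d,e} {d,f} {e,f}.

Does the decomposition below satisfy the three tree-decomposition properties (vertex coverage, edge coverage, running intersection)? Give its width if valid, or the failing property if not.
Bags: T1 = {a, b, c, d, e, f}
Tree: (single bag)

Checking the three conditions: (i) the bags cover all of {a, b, c, d, e, f}; (ii) for each edge, some bag contains both endpoints; (iii) the bags containing any fixed vertex form a subtree. All hold, so the decomposition is valid with width 6 − 1 = 5.

Yes; width 5.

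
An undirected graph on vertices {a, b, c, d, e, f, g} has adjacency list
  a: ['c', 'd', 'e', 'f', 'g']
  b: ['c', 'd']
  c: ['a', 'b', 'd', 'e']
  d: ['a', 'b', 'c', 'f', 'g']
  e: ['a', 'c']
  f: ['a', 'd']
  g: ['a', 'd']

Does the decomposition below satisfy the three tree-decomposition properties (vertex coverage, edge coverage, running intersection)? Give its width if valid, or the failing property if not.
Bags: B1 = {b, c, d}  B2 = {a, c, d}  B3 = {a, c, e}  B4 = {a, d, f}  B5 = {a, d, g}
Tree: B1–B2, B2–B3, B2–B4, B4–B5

Yes; width 2.

Vertex coverage: the bags together contain {a, b, c, d, e, f, g}, the full vertex set. Edge coverage: each edge of G has both endpoints in at least one bag. Running intersection: for every vertex, the bags containing it form a connected subtree. All three properties hold, so this is a valid tree decomposition of width max|bag| − 1 = 2, and hence tw(G) ≤ 2.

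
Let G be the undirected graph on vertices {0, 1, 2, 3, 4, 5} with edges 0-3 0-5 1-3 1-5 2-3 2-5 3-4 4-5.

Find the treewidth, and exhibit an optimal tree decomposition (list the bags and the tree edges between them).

Each bag holds 3 vertices, so the decomposition has width 2, which upper-bounds the treewidth. For the lower bound, G contains the cycle 1–5–2–3–1, so G is not a forest; only forests have treewidth ≤ 1, hence tw(G) ≥ 2. Hence tw(G) = 2 exactly.

Treewidth 2.
One such decomposition:
Bags: B1 = {1, 3, 5}  B2 = {2, 3, 5}  B3 = {0, 3, 5}  B4 = {3, 4, 5}
Tree: B1–B2, B2–B3, B3–B4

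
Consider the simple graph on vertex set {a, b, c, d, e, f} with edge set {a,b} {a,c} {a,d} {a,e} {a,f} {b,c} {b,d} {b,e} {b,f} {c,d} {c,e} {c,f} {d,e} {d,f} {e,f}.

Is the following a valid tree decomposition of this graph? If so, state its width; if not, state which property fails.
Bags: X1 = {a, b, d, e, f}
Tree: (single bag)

No — vertex c appears in no bag.

A tree decomposition must satisfy three properties: every vertex lies in some bag; for every edge, both endpoints lie together in some bag; and for every vertex, the bags containing it form a connected subtree. Here vertex c appears in no bag, so the decomposition is invalid.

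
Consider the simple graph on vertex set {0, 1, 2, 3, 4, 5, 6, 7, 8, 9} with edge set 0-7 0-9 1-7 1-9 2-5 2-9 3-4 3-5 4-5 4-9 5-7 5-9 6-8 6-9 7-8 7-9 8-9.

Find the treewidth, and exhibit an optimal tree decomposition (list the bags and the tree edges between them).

The largest bag has 3 vertices, giving width 2; this decomposition certifies tw(G) ≤ 2. Conversely, {2, 5, 9} is a clique of size 3, and the vertices of any clique must share a bag in every tree decomposition; so some bag has ≥ 3 vertices and tw(G) ≥ 2. Therefore the treewidth is 2.

Treewidth 2.
One such decomposition:
Bags: B1 = {2, 5, 9}  B2 = {4, 5, 9}  B3 = {3, 4, 5}  B4 = {5, 7, 9}  B5 = {0, 7, 9}  B6 = {7, 8, 9}  B7 = {6, 8, 9}  B8 = {1, 7, 9}
Tree: B1–B2, B2–B3, B1–B4, B4–B5, B5–B6, B6–B7, B5–B8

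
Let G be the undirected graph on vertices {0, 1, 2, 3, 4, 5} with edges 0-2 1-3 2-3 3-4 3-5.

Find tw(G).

A width-1 tree decomposition is:
Bags: B1 = {1, 3}  B2 = {2, 3}  B3 = {3, 4}  B4 = {0, 2}  B5 = {3, 5}
Tree: B1–B2, B1–B3, B2–B4, B3–B5
Each bag holds 2 vertices, so the decomposition has width 1, which upper-bounds the treewidth. Since G has at least one edge (e.g. 3–1), it is not an edgeless graph, so tw(G) ≥ 1. Therefore the treewidth is 1.

1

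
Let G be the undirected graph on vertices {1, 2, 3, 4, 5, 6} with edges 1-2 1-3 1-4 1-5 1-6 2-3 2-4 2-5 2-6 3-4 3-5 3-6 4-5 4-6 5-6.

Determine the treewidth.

5

A width-5 tree decomposition is:
Bags: B1 = {1, 2, 3, 4, 5, 6}
Tree: (single bag)
With just one bag of size 6, the width is 6 − 1 = 5, so tw(G) ≤ 5. Conversely, {1, 2, 3, 4, 5, 6} is a clique of size 6, and the vertices of any clique must share a bag in every tree decomposition; so some bag has ≥ 6 vertices and tw(G) ≥ 5. Therefore the treewidth is 5.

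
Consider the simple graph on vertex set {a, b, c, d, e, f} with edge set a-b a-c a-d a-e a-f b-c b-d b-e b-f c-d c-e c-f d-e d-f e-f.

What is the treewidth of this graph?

A width-5 tree decomposition is:
Bags: B1 = {a, b, c, d, e, f}
Tree: (single bag)
A single bag containing all 6 vertices is trivially a valid decomposition of width 5. Conversely, {a, b, c, d, e, f} is a clique of size 6, and the vertices of any clique must share a bag in every tree decomposition; so some bag has ≥ 6 vertices and tw(G) ≥ 5. Hence tw(G) = 5 exactly.

5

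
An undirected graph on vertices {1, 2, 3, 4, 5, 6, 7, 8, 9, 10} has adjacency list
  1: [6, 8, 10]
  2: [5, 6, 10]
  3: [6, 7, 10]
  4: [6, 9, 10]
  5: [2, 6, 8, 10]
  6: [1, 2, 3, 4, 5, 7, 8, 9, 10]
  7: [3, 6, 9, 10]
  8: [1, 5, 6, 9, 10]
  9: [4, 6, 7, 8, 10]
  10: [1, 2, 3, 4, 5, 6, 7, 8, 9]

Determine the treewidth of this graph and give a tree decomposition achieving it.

Treewidth 3.
One such decomposition:
Bags: B1 = {5, 6, 8, 10}  B2 = {1, 6, 8, 10}  B3 = {6, 8, 9, 10}  B4 = {4, 6, 9, 10}  B5 = {6, 7, 9, 10}  B6 = {3, 6, 7, 10}  B7 = {2, 5, 6, 10}
Tree: B1–B2, B1–B3, B3–B4, B4–B5, B5–B6, B1–B7

The largest bag has 4 vertices, giving width 3; this decomposition certifies tw(G) ≤ 3. For the lower bound, the 4 vertices {2, 5, 6, 10} are pairwise adjacent, and any tree decomposition puts a clique entirely inside one bag — forcing width ≥ 3. The upper and lower bounds meet at 3, so that is the treewidth.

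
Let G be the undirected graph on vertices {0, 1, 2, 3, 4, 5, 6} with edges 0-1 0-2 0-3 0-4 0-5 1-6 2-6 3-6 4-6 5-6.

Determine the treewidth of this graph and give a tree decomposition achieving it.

Treewidth 2.
One optimal decomposition is:
Bags: B1 = {0, 2, 6}  B2 = {0, 5, 6}  B3 = {0, 3, 6}  B4 = {0, 1, 6}  B5 = {0, 4, 6}
Tree: B1–B2, B2–B3, B3–B4, B4–B5

Each bag holds 3 vertices, so the decomposition has width 2, which upper-bounds the treewidth. Since 6–2–0–5–6 is a cycle in G, G is not acyclic. Forests are exactly the graphs of treewidth ≤ 1, so tw(G) ≥ 2. Hence tw(G) = 2 exactly.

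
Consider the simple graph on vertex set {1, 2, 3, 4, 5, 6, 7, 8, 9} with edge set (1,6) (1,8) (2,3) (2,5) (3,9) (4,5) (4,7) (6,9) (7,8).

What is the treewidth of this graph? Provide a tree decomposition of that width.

Treewidth 2.
Bags: B1 = {2, 3, 5}  B2 = {3, 4, 5}  B3 = {3, 4, 7}  B4 = {3, 7, 8}  B5 = {1, 3, 8}  B6 = {1, 3, 6}  B7 = {3, 6, 9}
Tree: B1–B2, B2–B3, B3–B4, B4–B5, B5–B6, B6–B7

Each bag holds 3 vertices, so the decomposition has width 2, which upper-bounds the treewidth. For the lower bound, G contains the cycle 3–2–5–4–7–8–1–6–9–3, so G is not a forest; only forests have treewidth ≤ 1, hence tw(G) ≥ 2. Combining the bounds, tw(G) = 2.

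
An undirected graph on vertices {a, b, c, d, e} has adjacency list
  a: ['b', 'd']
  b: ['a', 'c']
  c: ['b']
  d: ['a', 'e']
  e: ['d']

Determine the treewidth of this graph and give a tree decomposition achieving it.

The largest bag has 2 vertices, giving width 1; this decomposition certifies tw(G) ≤ 1. Since G has at least one edge (e.g. d–e), it is not an edgeless graph, so tw(G) ≥ 1. Combining the bounds, tw(G) = 1.

Treewidth 1.
Bags: B1 = {d, e}  B2 = {a, d}  B3 = {a, b}  B4 = {b, c}
Tree: B1–B2, B2–B3, B3–B4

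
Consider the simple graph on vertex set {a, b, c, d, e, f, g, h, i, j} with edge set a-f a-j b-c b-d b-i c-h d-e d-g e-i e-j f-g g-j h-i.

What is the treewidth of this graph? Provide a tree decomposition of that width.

The largest bag has 3 vertices, giving width 2; this decomposition certifies tw(G) ≤ 2. For the lower bound, G contains the cycle h–c–b–i–h, so G is not a forest; only forests have treewidth ≤ 1, hence tw(G) ≥ 2. Therefore the treewidth is 2.

Treewidth 2.
One such decomposition:
Bags: B1 = {c, h, i}  B2 = {b, c, i}  B3 = {b, e, i}  B4 = {b, d, e}  B5 = {d, e, j}  B6 = {d, g, j}  B7 = {a, g, j}  B8 = {a, f, g}
Tree: B1–B2, B2–B3, B3–B4, B4–B5, B5–B6, B6–B7, B7–B8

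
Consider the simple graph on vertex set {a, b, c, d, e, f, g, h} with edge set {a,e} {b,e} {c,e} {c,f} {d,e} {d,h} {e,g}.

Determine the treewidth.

A width-1 tree decomposition is:
Bags: B1 = {d, e}  B2 = {b, e}  B3 = {e, g}  B4 = {c, e}  B5 = {c, f}  B6 = {a, e}  B7 = {d, h}
Tree: B1–B2, B2–B3, B1–B4, B4–B5, B4–B6, B1–B7
Every bag has size at most 2, so the width is 2 − 1 = 1 and tw(G) ≤ 1. Any graph with an edge has treewidth ≥ 1, and G has the edge d–e. Therefore the treewidth is 1.

1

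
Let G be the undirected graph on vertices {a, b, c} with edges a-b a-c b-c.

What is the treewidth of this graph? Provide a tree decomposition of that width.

Treewidth 2.
One such decomposition:
Bags: B1 = {a, b, c}
Tree: (single bag)

With just one bag of size 3, the width is 3 − 1 = 2, so tw(G) ≤ 2. Conversely, {a, b, c} is a clique of size 3, and the vertices of any clique must share a bag in every tree decomposition; so some bag has ≥ 3 vertices and tw(G) ≥ 2. Therefore the treewidth is 2.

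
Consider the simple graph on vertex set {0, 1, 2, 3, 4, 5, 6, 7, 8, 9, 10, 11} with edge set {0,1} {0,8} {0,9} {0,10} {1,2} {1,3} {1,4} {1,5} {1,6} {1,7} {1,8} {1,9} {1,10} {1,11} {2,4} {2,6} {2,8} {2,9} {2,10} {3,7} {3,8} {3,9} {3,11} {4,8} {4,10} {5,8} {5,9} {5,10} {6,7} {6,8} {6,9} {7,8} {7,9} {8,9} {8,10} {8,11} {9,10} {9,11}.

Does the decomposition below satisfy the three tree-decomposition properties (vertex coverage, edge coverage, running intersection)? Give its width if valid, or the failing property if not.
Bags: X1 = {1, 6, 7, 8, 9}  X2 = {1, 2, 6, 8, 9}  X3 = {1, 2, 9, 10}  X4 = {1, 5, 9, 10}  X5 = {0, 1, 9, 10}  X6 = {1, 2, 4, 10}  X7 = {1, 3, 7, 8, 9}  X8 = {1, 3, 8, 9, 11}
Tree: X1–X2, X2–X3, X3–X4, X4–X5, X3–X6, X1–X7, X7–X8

A tree decomposition must satisfy three properties: every vertex lies in some bag; for every edge, both endpoints lie together in some bag; and for every vertex, the bags containing it form a connected subtree. Here edge (8,10) lies in no bag, so the decomposition is invalid.

No — edge (8,10) lies in no bag.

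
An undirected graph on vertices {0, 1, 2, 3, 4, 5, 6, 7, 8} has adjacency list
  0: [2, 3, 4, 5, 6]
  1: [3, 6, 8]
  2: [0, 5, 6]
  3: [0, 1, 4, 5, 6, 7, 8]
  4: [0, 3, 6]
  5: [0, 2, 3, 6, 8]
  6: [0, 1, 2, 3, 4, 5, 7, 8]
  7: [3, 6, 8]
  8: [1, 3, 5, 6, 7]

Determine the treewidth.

A width-3 tree decomposition is:
Bags: B1 = {0, 3, 5, 6}  B2 = {0, 2, 5, 6}  B3 = {3, 5, 6, 8}  B4 = {1, 3, 6, 8}  B5 = {0, 3, 4, 6}  B6 = {3, 6, 7, 8}
Tree: B1–B2, B1–B3, B3–B4, B1–B5, B4–B6
The largest bag has 4 vertices, giving width 3; this decomposition certifies tw(G) ≤ 3. For the lower bound, the 4 vertices {0, 2, 5, 6} are pairwise adjacent, and any tree decomposition puts a clique entirely inside one bag — forcing width ≥ 3. Hence tw(G) = 3 exactly.

3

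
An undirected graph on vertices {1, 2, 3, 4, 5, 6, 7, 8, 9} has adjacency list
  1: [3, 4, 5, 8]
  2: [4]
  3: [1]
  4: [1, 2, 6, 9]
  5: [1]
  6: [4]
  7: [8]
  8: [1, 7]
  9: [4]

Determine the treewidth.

1

A width-1 tree decomposition is:
Bags: B1 = {1, 3}  B2 = {1, 5}  B3 = {1, 8}  B4 = {1, 4}  B5 = {2, 4}  B6 = {4, 6}  B7 = {7, 8}  B8 = {4, 9}
Tree: B1–B2, B1–B3, B2–B4, B4–B5, B5–B6, B3–B7, B5–B8
Every bag has size at most 2, so the width is 2 − 1 = 1 and tw(G) ≤ 1. Any graph with an edge has treewidth ≥ 1, and G has the edge 3–1. Therefore the treewidth is 1.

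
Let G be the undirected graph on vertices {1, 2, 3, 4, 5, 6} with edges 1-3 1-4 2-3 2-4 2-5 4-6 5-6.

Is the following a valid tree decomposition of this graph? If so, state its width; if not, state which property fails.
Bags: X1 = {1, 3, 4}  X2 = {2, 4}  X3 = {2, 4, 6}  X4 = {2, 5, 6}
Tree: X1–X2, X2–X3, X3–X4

No — edge (3,2) lies in no bag.

A tree decomposition must satisfy three properties: every vertex lies in some bag; for every edge, both endpoints lie together in some bag; and for every vertex, the bags containing it form a connected subtree. Here edge (3,2) lies in no bag, so the decomposition is invalid.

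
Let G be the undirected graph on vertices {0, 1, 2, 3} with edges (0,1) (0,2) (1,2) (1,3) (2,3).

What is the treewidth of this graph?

A width-2 tree decomposition is:
Bags: B1 = {1, 2, 3}  B2 = {0, 1, 2}
Tree: B1–B2
Each bag holds 3 vertices, so the decomposition has width 2, which upper-bounds the treewidth. For the lower bound, the 3 vertices {0, 1, 2} are pairwise adjacent, and any tree decomposition puts a clique entirely inside one bag — forcing width ≥ 2. The upper and lower bounds meet at 2, so that is the treewidth.

2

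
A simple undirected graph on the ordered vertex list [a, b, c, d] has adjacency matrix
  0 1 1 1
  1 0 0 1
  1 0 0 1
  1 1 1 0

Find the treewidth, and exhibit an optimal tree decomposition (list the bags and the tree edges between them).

Treewidth 2.
Bags: B1 = {a, b, d}  B2 = {a, c, d}
Tree: B1–B2

The largest bag has 3 vertices, giving width 2; this decomposition certifies tw(G) ≤ 2. For the lower bound, the 3 vertices {a, c, d} are pairwise adjacent, and any tree decomposition puts a clique entirely inside one bag — forcing width ≥ 2. The upper and lower bounds meet at 2, so that is the treewidth.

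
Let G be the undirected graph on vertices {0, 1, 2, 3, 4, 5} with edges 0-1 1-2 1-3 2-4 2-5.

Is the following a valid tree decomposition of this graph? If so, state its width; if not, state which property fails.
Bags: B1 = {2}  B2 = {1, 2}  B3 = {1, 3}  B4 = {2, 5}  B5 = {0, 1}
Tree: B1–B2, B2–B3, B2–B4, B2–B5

No — vertex 4 appears in no bag.

A tree decomposition must satisfy three properties: every vertex lies in some bag; for every edge, both endpoints lie together in some bag; and for every vertex, the bags containing it form a connected subtree. Here vertex 4 appears in no bag, so the decomposition is invalid.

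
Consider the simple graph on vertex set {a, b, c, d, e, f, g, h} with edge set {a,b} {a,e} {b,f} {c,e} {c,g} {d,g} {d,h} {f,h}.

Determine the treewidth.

A width-2 tree decomposition is:
Bags: B1 = {a, b, e}  B2 = {b, c, e}  B3 = {b, c, g}  B4 = {b, d, g}  B5 = {b, d, h}  B6 = {b, f, h}
Tree: B1–B2, B2–B3, B3–B4, B4–B5, B5–B6
Every bag has size at most 3, so the width is 3 − 1 = 2 and tw(G) ≤ 2. Since b–a–e–c–g–d–h–f–b is a cycle in G, G is not acyclic. Forests are exactly the graphs of treewidth ≤ 1, so tw(G) ≥ 2. Combining the bounds, tw(G) = 2.

2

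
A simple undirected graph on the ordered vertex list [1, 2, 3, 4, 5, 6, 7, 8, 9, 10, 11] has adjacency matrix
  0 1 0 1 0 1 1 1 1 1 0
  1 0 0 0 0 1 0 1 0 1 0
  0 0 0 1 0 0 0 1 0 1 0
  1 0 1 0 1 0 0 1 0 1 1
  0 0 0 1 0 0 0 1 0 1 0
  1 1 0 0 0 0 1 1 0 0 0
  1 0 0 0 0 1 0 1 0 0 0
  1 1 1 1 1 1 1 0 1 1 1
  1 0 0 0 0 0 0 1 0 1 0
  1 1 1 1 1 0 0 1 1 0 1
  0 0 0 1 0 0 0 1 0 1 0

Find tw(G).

A width-3 tree decomposition is:
Bags: B1 = {3, 4, 8, 10}  B2 = {1, 4, 8, 10}  B3 = {4, 8, 10, 11}  B4 = {1, 2, 8, 10}  B5 = {1, 8, 9, 10}  B6 = {1, 2, 6, 8}  B7 = {4, 5, 8, 10}  B8 = {1, 6, 7, 8}
Tree: B1–B2, B1–B3, B2–B4, B2–B5, B4–B6, B1–B7, B6–B8
Each bag holds 4 vertices, so the decomposition has width 3, which upper-bounds the treewidth. On the other hand G contains the 4-clique {1, 8, 9, 10}. A clique must lie in a single bag of any decomposition, so no decomposition can have width below 3. Hence tw(G) = 3 exactly.

3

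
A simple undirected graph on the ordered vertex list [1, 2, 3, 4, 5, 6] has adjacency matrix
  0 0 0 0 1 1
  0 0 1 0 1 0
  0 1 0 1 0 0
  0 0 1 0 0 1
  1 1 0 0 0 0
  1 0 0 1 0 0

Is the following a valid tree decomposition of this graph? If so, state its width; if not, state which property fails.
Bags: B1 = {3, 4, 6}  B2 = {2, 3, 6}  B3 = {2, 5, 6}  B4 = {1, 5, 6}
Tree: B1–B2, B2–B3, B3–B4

Yes; width 2.

Vertex coverage: the bags together contain {1, 2, 3, 4, 5, 6}, the full vertex set. Edge coverage: each edge of G has both endpoints in at least one bag. Running intersection: for every vertex, the bags containing it form a connected subtree. All three properties hold, so this is a valid tree decomposition of width max|bag| − 1 = 2, and hence tw(G) ≤ 2.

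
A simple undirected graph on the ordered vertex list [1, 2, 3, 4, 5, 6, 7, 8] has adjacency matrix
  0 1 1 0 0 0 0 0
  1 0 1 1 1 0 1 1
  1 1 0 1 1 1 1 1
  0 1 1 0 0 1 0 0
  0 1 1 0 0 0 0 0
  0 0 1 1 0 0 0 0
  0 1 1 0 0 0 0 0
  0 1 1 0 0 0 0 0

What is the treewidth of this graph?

2

A width-2 tree decomposition is:
Bags: B1 = {3, 4, 6}  B2 = {2, 3, 4}  B3 = {2, 3, 5}  B4 = {2, 3, 8}  B5 = {1, 2, 3}  B6 = {2, 3, 7}
Tree: B1–B2, B2–B3, B3–B4, B4–B5, B3–B6
The largest bag has 3 vertices, giving width 2; this decomposition certifies tw(G) ≤ 2. Conversely, {1, 2, 3} is a clique of size 3, and the vertices of any clique must share a bag in every tree decomposition; so some bag has ≥ 3 vertices and tw(G) ≥ 2. The upper and lower bounds meet at 2, so that is the treewidth.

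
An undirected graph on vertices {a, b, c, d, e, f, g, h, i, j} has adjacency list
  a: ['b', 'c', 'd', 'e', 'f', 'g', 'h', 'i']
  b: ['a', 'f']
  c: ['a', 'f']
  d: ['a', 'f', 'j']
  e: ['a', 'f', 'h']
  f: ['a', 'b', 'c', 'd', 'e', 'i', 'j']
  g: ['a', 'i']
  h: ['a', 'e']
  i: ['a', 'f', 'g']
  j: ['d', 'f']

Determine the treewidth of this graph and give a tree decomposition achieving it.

Each bag holds 3 vertices, so the decomposition has width 2, which upper-bounds the treewidth. For the lower bound, the 3 vertices {d, f, j} are pairwise adjacent, and any tree decomposition puts a clique entirely inside one bag — forcing width ≥ 2. The upper and lower bounds meet at 2, so that is the treewidth.

Treewidth 2.
Bags: B1 = {a, e, f}  B2 = {a, e, h}  B3 = {a, f, i}  B4 = {a, d, f}  B5 = {d, f, j}  B6 = {a, g, i}  B7 = {a, c, f}  B8 = {a, b, f}
Tree: B1–B2, B1–B3, B1–B4, B4–B5, B3–B6, B4–B7, B3–B8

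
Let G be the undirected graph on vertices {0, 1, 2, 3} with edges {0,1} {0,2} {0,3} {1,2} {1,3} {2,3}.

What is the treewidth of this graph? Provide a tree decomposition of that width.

Treewidth 3.
One optimal decomposition is:
Bags: B1 = {0, 1, 2, 3}
Tree: (single bag)

A single bag containing all 4 vertices is trivially a valid decomposition of width 3. On the other hand G contains the 4-clique {0, 1, 2, 3}. A clique must lie in a single bag of any decomposition, so no decomposition can have width below 3. Hence tw(G) = 3 exactly.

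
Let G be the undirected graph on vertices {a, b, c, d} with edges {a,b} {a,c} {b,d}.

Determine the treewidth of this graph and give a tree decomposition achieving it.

Every bag has size at most 2, so the width is 2 − 1 = 1 and tw(G) ≤ 1. G has an edge, so its treewidth is at least 1. The upper and lower bounds meet at 1, so that is the treewidth.

Treewidth 1.
One such decomposition:
Bags: B1 = {a, c}  B2 = {a, b}  B3 = {b, d}
Tree: B1–B2, B2–B3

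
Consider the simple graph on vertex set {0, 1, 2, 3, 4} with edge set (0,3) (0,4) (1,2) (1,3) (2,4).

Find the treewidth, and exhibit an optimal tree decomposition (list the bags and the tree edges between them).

Every bag has size at most 3, so the width is 3 − 1 = 2 and tw(G) ≤ 2. The edges 0–3–1–2–4–0 form a cycle, so G is not a tree and its treewidth is at least 2. Hence tw(G) = 2 exactly.

Treewidth 2.
One optimal decomposition is:
Bags: B1 = {0, 1, 3}  B2 = {0, 1, 2}  B3 = {0, 2, 4}
Tree: B1–B2, B2–B3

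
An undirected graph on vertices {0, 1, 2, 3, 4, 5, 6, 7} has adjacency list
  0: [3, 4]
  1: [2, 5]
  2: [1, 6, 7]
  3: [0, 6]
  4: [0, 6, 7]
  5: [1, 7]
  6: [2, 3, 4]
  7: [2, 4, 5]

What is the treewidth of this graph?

2

A width-2 tree decomposition is:
Bags: B1 = {1, 2, 5}  B2 = {2, 5, 7}  B3 = {2, 6, 7}  B4 = {4, 6, 7}  B5 = {3, 4, 6}  B6 = {0, 3, 4}
Tree: B1–B2, B2–B3, B3–B4, B4–B5, B5–B6
Each bag holds 3 vertices, so the decomposition has width 2, which upper-bounds the treewidth. The edges 1–5–7–2–1 form a cycle, so G is not a tree and its treewidth is at least 2. Hence tw(G) = 2 exactly.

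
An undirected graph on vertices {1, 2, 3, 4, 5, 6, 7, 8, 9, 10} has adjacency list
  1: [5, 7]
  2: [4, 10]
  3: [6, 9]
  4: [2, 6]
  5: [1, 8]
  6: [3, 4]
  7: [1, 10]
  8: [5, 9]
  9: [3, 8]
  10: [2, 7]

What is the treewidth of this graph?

2

A width-2 tree decomposition is:
Bags: B1 = {3, 6, 9}  B2 = {6, 8, 9}  B3 = {5, 6, 8}  B4 = {1, 5, 6}  B5 = {1, 6, 7}  B6 = {6, 7, 10}  B7 = {2, 6, 10}  B8 = {2, 4, 6}
Tree: B1–B2, B2–B3, B3–B4, B4–B5, B5–B6, B6–B7, B7–B8
Each bag holds 3 vertices, so the decomposition has width 2, which upper-bounds the treewidth. For the lower bound, G contains the cycle 6–3–9–8–5–1–7–10–2–4–6, so G is not a forest; only forests have treewidth ≤ 1, hence tw(G) ≥ 2. Therefore the treewidth is 2.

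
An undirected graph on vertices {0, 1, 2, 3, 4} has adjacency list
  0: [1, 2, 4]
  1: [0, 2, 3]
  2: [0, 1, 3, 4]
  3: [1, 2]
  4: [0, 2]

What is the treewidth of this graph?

2

A width-2 tree decomposition is:
Bags: B1 = {0, 1, 2}  B2 = {1, 2, 3}  B3 = {0, 2, 4}
Tree: B1–B2, B1–B3
The largest bag has 3 vertices, giving width 2; this decomposition certifies tw(G) ≤ 2. Conversely, {0, 1, 2} is a clique of size 3, and the vertices of any clique must share a bag in every tree decomposition; so some bag has ≥ 3 vertices and tw(G) ≥ 2. The upper and lower bounds meet at 2, so that is the treewidth.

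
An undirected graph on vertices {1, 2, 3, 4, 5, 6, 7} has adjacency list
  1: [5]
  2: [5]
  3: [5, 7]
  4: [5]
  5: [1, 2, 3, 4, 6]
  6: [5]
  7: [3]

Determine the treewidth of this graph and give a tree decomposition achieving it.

Treewidth 1.
Bags: B1 = {3, 5}  B2 = {2, 5}  B3 = {1, 5}  B4 = {3, 7}  B5 = {5, 6}  B6 = {4, 5}
Tree: B1–B2, B1–B3, B1–B4, B1–B5, B1–B6

The largest bag has 2 vertices, giving width 1; this decomposition certifies tw(G) ≤ 1. Since G has at least one edge (e.g. 5–3), it is not an edgeless graph, so tw(G) ≥ 1. Therefore the treewidth is 1.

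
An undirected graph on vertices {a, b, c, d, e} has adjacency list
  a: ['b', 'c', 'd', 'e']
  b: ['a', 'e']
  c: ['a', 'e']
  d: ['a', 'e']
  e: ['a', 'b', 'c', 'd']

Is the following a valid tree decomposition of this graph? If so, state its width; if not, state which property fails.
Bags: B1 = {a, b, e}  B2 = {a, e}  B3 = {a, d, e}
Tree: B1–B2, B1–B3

A tree decomposition must satisfy three properties: every vertex lies in some bag; for every edge, both endpoints lie together in some bag; and for every vertex, the bags containing it form a connected subtree. Here vertex c appears in no bag, so the decomposition is invalid.

No — vertex c appears in no bag.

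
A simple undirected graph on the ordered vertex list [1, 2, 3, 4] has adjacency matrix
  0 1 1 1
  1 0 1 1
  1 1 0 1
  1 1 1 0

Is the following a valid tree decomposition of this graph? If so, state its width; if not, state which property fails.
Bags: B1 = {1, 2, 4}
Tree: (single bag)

No — vertex 3 appears in no bag.

A tree decomposition must satisfy three properties: every vertex lies in some bag; for every edge, both endpoints lie together in some bag; and for every vertex, the bags containing it form a connected subtree. Here vertex 3 appears in no bag, so the decomposition is invalid.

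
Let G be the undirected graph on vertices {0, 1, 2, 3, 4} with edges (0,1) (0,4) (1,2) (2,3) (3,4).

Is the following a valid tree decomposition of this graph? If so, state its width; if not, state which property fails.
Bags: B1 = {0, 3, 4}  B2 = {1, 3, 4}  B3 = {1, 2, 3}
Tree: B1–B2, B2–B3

A tree decomposition must satisfy three properties: every vertex lies in some bag; for every edge, both endpoints lie together in some bag; and for every vertex, the bags containing it form a connected subtree. Here edge (1,0) lies in no bag, so the decomposition is invalid.

No — edge (1,0) lies in no bag.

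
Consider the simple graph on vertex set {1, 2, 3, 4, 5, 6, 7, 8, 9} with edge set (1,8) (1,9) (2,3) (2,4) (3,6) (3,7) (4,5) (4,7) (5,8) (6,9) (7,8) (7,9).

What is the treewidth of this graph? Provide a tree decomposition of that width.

Treewidth 3.
One optimal decomposition is:
Bags: B1 = {2, 3, 4, 6}  B2 = {3, 4, 6, 7}  B3 = {4, 6, 7, 9}  B4 = {4, 5, 7, 9}  B5 = {5, 7, 8, 9}  B6 = {1, 5, 8, 9}
Tree: B1–B2, B2–B3, B3–B4, B4–B5, B5–B6

The largest bag has 4 vertices, giving width 3; this decomposition certifies tw(G) ≤ 3. For the lower bound: the 4 vertex sets {2,3,6}, {4}, {7}, {1,5,8,9} are disjoint, each induces a connected subgraph, and every pair is joined by at least one edge of G. Contracting each set to a single vertex therefore yields K_{4} as a minor, and since treewidth is minor-monotone, tw(G) ≥ tw(K_{4}) = 3. The upper and lower bounds meet at 3, so that is the treewidth.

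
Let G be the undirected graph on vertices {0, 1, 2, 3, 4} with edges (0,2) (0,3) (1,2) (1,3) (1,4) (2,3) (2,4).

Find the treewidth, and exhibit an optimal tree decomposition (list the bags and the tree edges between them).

The largest bag has 3 vertices, giving width 2; this decomposition certifies tw(G) ≤ 2. Conversely, {0, 2, 3} is a clique of size 3, and the vertices of any clique must share a bag in every tree decomposition; so some bag has ≥ 3 vertices and tw(G) ≥ 2. The upper and lower bounds meet at 2, so that is the treewidth.

Treewidth 2.
One such decomposition:
Bags: B1 = {1, 2, 3}  B2 = {1, 2, 4}  B3 = {0, 2, 3}
Tree: B1–B2, B1–B3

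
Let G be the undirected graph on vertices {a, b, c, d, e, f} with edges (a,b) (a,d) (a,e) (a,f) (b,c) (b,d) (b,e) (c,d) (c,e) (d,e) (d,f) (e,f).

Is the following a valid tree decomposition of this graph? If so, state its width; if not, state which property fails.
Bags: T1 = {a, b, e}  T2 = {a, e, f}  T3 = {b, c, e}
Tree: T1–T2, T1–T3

No — vertex d appears in no bag.

A tree decomposition must satisfy three properties: every vertex lies in some bag; for every edge, both endpoints lie together in some bag; and for every vertex, the bags containing it form a connected subtree. Here vertex d appears in no bag, so the decomposition is invalid.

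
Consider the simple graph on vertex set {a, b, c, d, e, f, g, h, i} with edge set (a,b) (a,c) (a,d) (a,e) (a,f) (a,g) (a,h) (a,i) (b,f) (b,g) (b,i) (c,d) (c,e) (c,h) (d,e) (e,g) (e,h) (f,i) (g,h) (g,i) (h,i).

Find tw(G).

A width-3 tree decomposition is:
Bags: B1 = {a, c, e, h}  B2 = {a, e, g, h}  B3 = {a, c, d, e}  B4 = {a, g, h, i}  B5 = {a, b, g, i}  B6 = {a, b, f, i}
Tree: B1–B2, B1–B3, B2–B4, B4–B5, B5–B6
The largest bag has 4 vertices, giving width 3; this decomposition certifies tw(G) ≤ 3. Conversely, {a, c, d, e} is a clique of size 4, and the vertices of any clique must share a bag in every tree decomposition; so some bag has ≥ 4 vertices and tw(G) ≥ 3. Combining the bounds, tw(G) = 3.

3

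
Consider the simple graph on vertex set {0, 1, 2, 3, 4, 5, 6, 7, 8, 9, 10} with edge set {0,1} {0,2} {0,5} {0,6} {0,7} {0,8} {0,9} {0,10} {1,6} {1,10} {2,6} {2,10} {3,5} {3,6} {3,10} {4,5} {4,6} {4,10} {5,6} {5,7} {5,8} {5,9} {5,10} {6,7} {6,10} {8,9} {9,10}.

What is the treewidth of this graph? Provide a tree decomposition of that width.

Every bag has size at most 4, so the width is 4 − 1 = 3 and tw(G) ≤ 3. For the lower bound, the 4 vertices {0, 1, 6, 10} are pairwise adjacent, and any tree decomposition puts a clique entirely inside one bag — forcing width ≥ 3. Combining the bounds, tw(G) = 3.

Treewidth 3.
One such decomposition:
Bags: B1 = {0, 5, 6, 10}  B2 = {0, 5, 9, 10}  B3 = {0, 1, 6, 10}  B4 = {0, 5, 6, 7}  B5 = {3, 5, 6, 10}  B6 = {0, 5, 8, 9}  B7 = {4, 5, 6, 10}  B8 = {0, 2, 6, 10}
Tree: B1–B2, B1–B3, B1–B4, B1–B5, B2–B6, B5–B7, B1–B8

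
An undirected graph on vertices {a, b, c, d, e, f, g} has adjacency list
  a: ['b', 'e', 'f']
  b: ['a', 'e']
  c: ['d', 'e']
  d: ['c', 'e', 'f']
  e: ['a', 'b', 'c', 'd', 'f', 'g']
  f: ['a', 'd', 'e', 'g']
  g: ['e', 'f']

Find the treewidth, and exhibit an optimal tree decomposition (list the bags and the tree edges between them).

Every bag has size at most 3, so the width is 3 − 1 = 2 and tw(G) ≤ 2. Conversely, {c, d, e} is a clique of size 3, and the vertices of any clique must share a bag in every tree decomposition; so some bag has ≥ 3 vertices and tw(G) ≥ 2. Hence tw(G) = 2 exactly.

Treewidth 2.
One such decomposition:
Bags: B1 = {e, f, g}  B2 = {a, e, f}  B3 = {d, e, f}  B4 = {a, b, e}  B5 = {c, d, e}
Tree: B1–B2, B2–B3, B2–B4, B3–B5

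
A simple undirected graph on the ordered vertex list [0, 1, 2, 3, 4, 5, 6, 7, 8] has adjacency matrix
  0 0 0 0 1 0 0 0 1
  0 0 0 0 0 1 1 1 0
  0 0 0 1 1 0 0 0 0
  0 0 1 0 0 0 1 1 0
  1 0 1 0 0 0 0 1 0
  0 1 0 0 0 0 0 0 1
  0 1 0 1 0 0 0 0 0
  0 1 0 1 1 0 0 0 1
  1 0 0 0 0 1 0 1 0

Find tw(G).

3

A width-3 tree decomposition is:
Bags: B1 = {1, 3, 5, 6}  B2 = {1, 3, 5, 7}  B3 = {3, 5, 7, 8}  B4 = {2, 3, 7, 8}  B5 = {2, 4, 7, 8}  B6 = {0, 2, 4, 8}
Tree: B1–B2, B2–B3, B3–B4, B4–B5, B5–B6
The largest bag has 4 vertices, giving width 3; this decomposition certifies tw(G) ≤ 3. For the lower bound: the 4 vertex sets {1,5,6}, {3}, {7}, {0,2,4,8} are disjoint, each induces a connected subgraph, and every pair is joined by at least one edge of G. Contracting each set to a single vertex therefore yields K_{4} as a minor, and since treewidth is minor-monotone, tw(G) ≥ tw(K_{4}) = 3. Therefore the treewidth is 3.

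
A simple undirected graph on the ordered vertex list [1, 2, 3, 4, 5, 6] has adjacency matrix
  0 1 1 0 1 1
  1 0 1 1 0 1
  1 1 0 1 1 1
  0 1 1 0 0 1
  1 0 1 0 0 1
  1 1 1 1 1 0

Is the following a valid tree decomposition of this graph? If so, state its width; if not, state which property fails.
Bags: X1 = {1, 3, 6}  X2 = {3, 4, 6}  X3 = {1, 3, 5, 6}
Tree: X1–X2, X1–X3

No — vertex 2 appears in no bag.

A tree decomposition must satisfy three properties: every vertex lies in some bag; for every edge, both endpoints lie together in some bag; and for every vertex, the bags containing it form a connected subtree. Here vertex 2 appears in no bag, so the decomposition is invalid.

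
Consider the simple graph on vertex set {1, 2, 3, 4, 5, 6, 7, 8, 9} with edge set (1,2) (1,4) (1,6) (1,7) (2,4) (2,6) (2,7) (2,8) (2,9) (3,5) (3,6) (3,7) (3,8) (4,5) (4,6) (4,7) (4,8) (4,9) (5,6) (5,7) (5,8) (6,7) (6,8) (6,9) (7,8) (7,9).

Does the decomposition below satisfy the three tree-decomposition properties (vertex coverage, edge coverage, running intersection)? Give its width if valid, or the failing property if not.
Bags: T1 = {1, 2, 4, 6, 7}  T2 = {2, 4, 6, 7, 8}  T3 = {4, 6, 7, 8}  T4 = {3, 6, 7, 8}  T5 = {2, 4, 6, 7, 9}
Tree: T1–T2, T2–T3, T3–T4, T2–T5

A tree decomposition must satisfy three properties: every vertex lies in some bag; for every edge, both endpoints lie together in some bag; and for every vertex, the bags containing it form a connected subtree. Here vertex 5 appears in no bag, so the decomposition is invalid.

No — vertex 5 appears in no bag.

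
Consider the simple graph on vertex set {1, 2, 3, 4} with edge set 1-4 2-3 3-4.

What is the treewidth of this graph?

1

A width-1 tree decomposition is:
Bags: B1 = {1, 4}  B2 = {3, 4}  B3 = {2, 3}
Tree: B1–B2, B2–B3
Every bag has size at most 2, so the width is 2 − 1 = 1 and tw(G) ≤ 1. Since G has at least one edge (e.g. 1–4), it is not an edgeless graph, so tw(G) ≥ 1. Hence tw(G) = 1 exactly.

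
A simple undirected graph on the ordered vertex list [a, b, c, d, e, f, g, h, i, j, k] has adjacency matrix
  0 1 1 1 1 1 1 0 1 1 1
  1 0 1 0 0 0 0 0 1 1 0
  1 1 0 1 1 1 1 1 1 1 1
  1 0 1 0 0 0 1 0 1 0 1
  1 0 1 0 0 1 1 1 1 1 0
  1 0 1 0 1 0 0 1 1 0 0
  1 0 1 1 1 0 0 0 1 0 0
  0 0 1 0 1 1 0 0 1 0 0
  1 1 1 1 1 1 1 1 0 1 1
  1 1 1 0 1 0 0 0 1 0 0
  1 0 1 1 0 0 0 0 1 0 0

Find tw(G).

4

A width-4 tree decomposition is:
Bags: B1 = {a, c, d, g, i}  B2 = {a, c, e, g, i}  B3 = {a, c, e, f, i}  B4 = {a, c, e, i, j}  B5 = {a, c, d, i, k}  B6 = {c, e, f, h, i}  B7 = {a, b, c, i, j}
Tree: B1–B2, B2–B3, B3–B4, B1–B5, B3–B6, B4–B7
Every bag has size at most 5, so the width is 5 − 1 = 4 and tw(G) ≤ 4. On the other hand G contains the 5-clique {c, e, f, h, i}. A clique must lie in a single bag of any decomposition, so no decomposition can have width below 4. Hence tw(G) = 4 exactly.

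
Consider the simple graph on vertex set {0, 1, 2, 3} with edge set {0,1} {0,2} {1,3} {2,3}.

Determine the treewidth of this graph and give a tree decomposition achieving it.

Every bag has size at most 3, so the width is 3 − 1 = 2 and tw(G) ≤ 2. The edges 3–1–0–2–3 form a cycle, so G is not a tree and its treewidth is at least 2. Combining the bounds, tw(G) = 2.

Treewidth 2.
One optimal decomposition is:
Bags: B1 = {0, 1, 3}  B2 = {0, 2, 3}
Tree: B1–B2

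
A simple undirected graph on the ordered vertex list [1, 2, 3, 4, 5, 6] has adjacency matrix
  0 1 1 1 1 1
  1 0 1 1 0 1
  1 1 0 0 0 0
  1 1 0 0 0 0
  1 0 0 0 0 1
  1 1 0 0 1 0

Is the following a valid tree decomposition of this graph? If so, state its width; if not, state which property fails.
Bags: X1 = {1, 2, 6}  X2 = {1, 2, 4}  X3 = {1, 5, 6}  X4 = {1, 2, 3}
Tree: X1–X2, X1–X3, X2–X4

Checking the three conditions: (i) the bags cover all of {1, 2, 3, 4, 5, 6}; (ii) for each edge, some bag contains both endpoints; (iii) the bags containing any fixed vertex form a subtree. All hold, so the decomposition is valid with width 3 − 1 = 2.

Yes; width 2.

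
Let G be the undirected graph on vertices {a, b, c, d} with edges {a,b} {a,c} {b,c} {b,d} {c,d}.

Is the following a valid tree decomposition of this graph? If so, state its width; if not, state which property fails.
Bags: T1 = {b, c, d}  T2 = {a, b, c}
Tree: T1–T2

Checking the three conditions: (i) the bags cover all of {a, b, c, d}; (ii) for each edge, some bag contains both endpoints; (iii) the bags containing any fixed vertex form a subtree. All hold, so the decomposition is valid with width 3 − 1 = 2.

Yes; width 2.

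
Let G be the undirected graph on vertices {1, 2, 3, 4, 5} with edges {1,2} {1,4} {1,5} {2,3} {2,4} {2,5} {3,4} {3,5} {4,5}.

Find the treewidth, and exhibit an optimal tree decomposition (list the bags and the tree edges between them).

Treewidth 3.
Bags: B1 = {2, 3, 4, 5}  B2 = {1, 2, 4, 5}
Tree: B1–B2

Each bag holds 4 vertices, so the decomposition has width 3, which upper-bounds the treewidth. On the other hand G contains the 4-clique {1, 2, 4, 5}. A clique must lie in a single bag of any decomposition, so no decomposition can have width below 3. Therefore the treewidth is 3.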